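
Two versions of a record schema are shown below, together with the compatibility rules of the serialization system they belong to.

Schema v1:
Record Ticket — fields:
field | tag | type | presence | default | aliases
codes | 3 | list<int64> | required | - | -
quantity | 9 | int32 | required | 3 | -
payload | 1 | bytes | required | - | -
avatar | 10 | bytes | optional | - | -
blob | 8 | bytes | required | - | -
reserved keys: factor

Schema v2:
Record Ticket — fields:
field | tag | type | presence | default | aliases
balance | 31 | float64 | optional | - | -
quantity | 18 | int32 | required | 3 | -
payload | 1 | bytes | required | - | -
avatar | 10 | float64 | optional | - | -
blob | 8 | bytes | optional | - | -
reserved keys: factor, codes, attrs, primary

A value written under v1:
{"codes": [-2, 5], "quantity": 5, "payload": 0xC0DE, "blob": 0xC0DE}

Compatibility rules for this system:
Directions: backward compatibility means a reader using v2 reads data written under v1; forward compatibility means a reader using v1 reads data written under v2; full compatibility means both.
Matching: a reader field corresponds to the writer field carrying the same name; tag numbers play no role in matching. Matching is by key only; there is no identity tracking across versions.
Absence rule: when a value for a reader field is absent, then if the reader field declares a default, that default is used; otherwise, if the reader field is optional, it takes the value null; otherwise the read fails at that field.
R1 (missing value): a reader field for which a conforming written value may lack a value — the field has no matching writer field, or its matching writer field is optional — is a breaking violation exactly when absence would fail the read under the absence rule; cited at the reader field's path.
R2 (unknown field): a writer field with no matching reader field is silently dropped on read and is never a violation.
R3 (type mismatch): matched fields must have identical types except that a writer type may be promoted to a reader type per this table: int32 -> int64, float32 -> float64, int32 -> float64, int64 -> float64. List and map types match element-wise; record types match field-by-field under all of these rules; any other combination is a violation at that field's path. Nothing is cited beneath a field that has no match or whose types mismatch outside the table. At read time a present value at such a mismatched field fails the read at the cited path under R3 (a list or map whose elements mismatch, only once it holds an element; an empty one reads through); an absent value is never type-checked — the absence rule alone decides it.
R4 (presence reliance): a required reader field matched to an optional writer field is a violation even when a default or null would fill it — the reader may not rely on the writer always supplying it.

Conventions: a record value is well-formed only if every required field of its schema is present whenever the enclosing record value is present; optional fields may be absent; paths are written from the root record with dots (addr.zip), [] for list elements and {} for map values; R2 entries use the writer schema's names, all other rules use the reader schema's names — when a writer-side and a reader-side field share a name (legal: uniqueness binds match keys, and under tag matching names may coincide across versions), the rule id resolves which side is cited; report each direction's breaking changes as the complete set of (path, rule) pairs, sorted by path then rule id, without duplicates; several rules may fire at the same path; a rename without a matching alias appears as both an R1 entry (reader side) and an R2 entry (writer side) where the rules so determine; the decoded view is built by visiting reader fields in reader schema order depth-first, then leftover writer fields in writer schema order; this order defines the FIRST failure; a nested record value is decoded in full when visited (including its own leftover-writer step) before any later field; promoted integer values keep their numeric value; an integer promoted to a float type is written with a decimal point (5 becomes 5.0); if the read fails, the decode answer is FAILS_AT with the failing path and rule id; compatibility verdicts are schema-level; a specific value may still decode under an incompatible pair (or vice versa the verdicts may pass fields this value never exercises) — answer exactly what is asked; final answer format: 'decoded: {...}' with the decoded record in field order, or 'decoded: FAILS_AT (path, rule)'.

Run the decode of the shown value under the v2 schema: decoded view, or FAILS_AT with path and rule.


decoded: {"balance": null, "quantity": 5, "payload": 0xC0DE, "avatar": null, "blob": 0xC0DE}

in Ticket below, arrows point writer -> reader
decoding the Ticket value with the v2 reader:
  balance := null (not supplied -> null)
  quantity := 5
  payload := 0xC0DE
  avatar := null (not supplied -> null)
  blob := 0xC0DE
  writer codes: unmatched, discarded
  => decoded: {"balance": null, "quantity": 5, "payload": 0xC0DE, "avatar": null, "blob": 0xC0DE}
ruling out the remaining Ticket differences:
  field blob in record Ticket: required changed to optional -> affects the rule determinations only; this particular Ticket value decodes identically
  field avatar in record Ticket: type bytes changed to float64 -> affects the rule determinations only; this particular Ticket value decodes identically
  field quantity in record Ticket: tag 9 changed to 18 -> no rule fires on it and the decoded Ticket view is identical with or without it


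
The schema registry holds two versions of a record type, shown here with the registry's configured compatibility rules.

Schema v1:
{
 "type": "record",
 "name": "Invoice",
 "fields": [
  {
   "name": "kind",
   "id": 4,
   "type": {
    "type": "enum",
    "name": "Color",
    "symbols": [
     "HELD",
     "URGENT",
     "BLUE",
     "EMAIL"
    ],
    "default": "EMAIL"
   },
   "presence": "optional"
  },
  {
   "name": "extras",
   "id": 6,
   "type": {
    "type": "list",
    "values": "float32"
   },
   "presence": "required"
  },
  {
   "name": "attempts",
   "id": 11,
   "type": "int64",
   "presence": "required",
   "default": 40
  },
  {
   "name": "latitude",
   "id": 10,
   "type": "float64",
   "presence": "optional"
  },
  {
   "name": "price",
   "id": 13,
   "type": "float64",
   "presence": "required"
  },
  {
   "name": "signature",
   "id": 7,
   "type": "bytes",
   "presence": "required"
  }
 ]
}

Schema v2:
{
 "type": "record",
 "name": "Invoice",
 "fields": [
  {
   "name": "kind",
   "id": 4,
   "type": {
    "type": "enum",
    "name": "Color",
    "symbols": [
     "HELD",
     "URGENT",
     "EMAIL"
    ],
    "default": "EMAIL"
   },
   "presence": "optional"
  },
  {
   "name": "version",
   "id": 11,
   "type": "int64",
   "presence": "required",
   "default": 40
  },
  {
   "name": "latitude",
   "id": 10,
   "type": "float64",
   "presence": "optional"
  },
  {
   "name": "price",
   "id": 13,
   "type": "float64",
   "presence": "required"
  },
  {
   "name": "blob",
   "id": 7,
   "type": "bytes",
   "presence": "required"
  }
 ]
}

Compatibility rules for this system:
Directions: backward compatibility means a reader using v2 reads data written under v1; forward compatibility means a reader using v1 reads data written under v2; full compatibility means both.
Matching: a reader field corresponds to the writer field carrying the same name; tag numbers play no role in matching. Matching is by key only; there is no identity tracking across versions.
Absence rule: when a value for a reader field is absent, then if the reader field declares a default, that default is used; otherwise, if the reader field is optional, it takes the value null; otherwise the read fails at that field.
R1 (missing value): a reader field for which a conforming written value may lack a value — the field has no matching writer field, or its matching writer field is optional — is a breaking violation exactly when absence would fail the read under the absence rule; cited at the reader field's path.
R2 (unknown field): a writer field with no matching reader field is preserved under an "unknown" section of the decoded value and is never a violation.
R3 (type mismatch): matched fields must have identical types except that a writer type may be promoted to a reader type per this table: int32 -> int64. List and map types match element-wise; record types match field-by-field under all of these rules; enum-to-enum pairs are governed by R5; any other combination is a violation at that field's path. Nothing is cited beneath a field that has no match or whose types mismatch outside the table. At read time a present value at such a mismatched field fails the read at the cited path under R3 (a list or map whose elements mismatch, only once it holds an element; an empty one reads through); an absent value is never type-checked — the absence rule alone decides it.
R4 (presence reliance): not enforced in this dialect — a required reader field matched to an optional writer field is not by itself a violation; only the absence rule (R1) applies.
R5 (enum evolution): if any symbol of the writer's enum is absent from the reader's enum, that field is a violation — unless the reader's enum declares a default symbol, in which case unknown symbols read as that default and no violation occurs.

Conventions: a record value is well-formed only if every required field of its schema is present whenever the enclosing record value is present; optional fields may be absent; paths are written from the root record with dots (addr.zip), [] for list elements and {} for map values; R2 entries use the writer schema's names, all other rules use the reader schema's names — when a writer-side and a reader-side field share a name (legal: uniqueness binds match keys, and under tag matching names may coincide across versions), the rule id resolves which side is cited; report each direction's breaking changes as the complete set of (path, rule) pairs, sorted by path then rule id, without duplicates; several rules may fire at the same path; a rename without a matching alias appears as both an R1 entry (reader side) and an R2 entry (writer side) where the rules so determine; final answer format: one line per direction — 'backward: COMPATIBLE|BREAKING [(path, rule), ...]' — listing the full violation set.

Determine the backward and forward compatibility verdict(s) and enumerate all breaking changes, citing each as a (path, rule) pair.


the writer's type comes first in each Invoice pair
backward on Invoice — v2 reading data written by v1:
  kind <- kind (Color -> Color, writer optional)
  version has no writer counterpart
  latitude <- latitude (float64 -> float64, writer optional)
  price <- price (float64 -> float64, writer required)
  blob has no writer counterpart
  writer extras: unknown to reader
  writer attempts: unknown to reader
  writer signature: unknown to reader
  breaking: (blob, R1)
  backward on Invoice therefore BREAKING (1)
forward on Invoice — v1 reading data written by v2:
  kind <- kind (Color -> Color, writer optional)
  extras has no writer counterpart
  attempts has no writer counterpart
  latitude <- latitude (float64 -> float64, writer optional)
  price <- price (float64 -> float64, writer required)
  signature has no writer counterpart
  writer version: unknown to reader
  writer blob: unknown to reader
  breaking: (extras, R1)
  breaking: (signature, R1)
  forward on Invoice therefore BREAKING (2)

backward: BREAKING [(blob, R1)]; forward: BREAKING [(extras, R1), (signature, R1)]


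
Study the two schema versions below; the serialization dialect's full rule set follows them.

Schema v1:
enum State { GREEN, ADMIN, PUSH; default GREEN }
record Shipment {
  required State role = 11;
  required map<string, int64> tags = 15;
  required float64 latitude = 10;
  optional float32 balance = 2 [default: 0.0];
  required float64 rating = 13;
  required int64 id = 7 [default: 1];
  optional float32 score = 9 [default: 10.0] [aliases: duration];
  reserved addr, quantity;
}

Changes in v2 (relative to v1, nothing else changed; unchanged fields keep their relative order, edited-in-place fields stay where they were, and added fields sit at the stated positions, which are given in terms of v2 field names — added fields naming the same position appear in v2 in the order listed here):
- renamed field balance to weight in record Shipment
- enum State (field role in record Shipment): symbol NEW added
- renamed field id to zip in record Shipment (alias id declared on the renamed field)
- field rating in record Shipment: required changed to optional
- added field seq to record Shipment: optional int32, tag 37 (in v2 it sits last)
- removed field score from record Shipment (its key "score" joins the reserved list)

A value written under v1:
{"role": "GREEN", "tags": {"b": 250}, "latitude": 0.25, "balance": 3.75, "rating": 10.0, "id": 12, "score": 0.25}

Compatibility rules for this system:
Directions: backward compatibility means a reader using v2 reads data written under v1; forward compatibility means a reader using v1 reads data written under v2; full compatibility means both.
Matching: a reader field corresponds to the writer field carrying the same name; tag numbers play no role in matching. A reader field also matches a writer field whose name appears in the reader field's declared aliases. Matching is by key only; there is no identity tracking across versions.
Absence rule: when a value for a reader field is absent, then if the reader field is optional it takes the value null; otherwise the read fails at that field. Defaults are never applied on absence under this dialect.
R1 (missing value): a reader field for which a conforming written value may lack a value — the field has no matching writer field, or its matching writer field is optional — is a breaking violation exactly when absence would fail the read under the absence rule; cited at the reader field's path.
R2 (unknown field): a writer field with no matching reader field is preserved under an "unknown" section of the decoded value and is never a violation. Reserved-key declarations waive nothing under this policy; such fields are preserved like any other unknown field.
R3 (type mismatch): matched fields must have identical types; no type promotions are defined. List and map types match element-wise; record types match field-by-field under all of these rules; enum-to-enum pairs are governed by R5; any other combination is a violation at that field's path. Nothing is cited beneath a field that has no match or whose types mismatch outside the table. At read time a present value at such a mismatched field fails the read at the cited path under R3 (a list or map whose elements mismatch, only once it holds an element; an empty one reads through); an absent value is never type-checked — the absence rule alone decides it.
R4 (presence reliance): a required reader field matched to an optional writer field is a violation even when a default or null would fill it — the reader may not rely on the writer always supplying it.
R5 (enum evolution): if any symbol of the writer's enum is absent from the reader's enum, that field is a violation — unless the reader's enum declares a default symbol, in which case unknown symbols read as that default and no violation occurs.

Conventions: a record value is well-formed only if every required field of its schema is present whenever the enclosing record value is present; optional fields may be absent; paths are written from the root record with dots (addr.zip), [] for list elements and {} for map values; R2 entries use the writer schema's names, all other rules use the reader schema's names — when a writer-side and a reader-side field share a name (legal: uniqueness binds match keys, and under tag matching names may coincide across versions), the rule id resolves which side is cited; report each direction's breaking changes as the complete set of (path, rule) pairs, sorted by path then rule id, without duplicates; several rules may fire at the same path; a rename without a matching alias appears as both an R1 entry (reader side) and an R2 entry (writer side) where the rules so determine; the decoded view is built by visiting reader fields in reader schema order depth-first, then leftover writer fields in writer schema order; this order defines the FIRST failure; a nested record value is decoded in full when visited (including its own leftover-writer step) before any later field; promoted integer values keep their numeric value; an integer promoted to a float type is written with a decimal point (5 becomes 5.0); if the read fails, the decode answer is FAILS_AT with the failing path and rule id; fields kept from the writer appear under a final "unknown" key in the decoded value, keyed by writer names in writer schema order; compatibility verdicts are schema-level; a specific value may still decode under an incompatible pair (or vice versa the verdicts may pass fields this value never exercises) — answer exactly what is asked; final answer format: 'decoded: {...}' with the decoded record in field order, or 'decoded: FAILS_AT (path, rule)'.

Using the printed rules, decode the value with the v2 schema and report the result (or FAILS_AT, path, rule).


the writer's type comes first in each Shipment pair
decoding the Shipment value with the v2 reader:
  role := "GREEN"
  tags := {"b": 250}
  latitude := 0.25
  weight := null (not supplied -> null)
  rating := 10.0
  zip := 12 (from writer id)
  seq := null (not supplied -> null)
  writer balance: kept under "unknown"
  writer score: kept under "unknown"
  => decoded: {"role": "GREEN", "tags": {"b": 250}, "latitude": 0.25, "weight": null, "rating": 10.0, "zip": 12, "seq": null, "unknown": {"balance": 3.75, "score": 0.25}}
diffs on Shipment not affecting the asked answer:
  enum State (field role in record Shipment): symbol NEW added -> no rule fires on it and the decoded Shipment view is identical with or without it
  field rating in record Shipment: required changed to optional -> schema-level compatibility only; this Shipment value's decode is unchanged

decoded: {"role": "GREEN", "tags": {"b": 250}, "latitude": 0.25, "weight": null, "rating": 10.0, "zip": 12, "seq": null, "unknown": {"balance": 3.75, "score": 0.25}}


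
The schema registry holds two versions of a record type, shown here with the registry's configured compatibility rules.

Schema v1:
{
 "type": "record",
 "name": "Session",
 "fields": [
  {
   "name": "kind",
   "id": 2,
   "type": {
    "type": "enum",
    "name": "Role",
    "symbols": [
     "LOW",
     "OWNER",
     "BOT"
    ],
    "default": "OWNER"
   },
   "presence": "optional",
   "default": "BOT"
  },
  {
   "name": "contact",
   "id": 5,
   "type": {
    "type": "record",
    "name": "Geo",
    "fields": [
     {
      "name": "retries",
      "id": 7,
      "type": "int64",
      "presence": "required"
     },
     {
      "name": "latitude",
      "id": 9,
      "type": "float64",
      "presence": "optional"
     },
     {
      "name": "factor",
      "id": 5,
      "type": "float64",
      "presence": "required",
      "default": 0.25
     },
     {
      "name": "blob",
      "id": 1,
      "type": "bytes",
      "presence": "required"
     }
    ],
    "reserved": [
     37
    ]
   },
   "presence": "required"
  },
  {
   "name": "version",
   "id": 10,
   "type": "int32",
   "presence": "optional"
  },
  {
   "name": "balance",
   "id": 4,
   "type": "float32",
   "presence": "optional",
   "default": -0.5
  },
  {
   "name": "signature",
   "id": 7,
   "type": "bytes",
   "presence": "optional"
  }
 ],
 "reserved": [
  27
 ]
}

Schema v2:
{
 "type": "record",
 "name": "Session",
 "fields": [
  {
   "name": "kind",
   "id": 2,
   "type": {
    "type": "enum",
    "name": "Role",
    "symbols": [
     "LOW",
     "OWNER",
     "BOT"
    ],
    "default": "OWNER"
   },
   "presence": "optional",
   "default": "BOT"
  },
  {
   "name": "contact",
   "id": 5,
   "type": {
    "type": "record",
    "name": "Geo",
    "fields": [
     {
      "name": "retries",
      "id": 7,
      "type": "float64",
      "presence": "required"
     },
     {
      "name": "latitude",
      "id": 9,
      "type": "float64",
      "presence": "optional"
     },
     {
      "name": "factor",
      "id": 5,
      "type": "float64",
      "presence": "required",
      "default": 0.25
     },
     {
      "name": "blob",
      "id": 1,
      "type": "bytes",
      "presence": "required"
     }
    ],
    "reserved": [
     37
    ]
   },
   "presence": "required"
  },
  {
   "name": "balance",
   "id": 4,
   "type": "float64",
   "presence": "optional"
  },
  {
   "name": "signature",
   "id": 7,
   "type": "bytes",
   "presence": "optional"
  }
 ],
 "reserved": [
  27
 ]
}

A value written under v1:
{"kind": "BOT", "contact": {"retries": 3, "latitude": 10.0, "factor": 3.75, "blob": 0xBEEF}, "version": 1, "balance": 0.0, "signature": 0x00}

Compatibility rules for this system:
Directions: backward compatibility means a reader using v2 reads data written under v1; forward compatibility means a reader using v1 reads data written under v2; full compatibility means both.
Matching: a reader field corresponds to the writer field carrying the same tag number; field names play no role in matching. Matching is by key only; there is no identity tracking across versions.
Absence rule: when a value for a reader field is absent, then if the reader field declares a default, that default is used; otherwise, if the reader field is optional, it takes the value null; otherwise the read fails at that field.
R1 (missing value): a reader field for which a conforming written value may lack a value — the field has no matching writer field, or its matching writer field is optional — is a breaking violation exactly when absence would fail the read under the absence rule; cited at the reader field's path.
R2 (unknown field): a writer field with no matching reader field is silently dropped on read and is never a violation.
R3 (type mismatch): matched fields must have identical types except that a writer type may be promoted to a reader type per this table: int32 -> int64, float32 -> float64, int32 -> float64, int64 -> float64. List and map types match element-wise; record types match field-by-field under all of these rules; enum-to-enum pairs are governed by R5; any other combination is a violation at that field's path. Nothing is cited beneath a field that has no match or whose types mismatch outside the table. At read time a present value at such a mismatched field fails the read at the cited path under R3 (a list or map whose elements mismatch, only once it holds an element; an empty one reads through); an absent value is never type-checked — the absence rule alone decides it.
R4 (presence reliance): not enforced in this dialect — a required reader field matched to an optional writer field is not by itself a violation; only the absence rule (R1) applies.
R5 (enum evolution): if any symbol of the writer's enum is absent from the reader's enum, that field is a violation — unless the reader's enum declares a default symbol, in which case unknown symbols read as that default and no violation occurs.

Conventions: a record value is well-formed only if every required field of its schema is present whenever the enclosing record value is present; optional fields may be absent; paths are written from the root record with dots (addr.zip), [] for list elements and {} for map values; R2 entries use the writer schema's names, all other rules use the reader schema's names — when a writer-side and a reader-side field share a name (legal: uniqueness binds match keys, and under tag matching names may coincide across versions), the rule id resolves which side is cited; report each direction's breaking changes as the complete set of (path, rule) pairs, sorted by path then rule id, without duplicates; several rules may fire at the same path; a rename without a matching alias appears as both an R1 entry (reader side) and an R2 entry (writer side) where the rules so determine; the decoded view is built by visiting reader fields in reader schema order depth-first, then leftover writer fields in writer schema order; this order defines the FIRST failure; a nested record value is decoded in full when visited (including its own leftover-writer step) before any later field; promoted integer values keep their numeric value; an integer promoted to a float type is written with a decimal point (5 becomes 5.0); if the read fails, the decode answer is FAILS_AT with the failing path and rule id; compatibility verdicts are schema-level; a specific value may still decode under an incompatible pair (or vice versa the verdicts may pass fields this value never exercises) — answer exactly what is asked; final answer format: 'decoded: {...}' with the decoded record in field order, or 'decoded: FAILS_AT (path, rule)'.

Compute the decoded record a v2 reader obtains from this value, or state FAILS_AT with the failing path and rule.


each type pair in Session: writer, then reader
decoding the Session value with the v2 reader:
  kind := "BOT"
  contact.retries := 3.0 (int64 -> float64)
  contact.latitude := 10.0
  contact.factor := 3.75
  contact.blob := 0xBEEF
  balance := 0.0 (float32 -> float64)
  signature := 0x00
  writer version: no reader field; dropped
  => decoded: {"kind": "BOT", "contact": {"retries": 3.0, "latitude": 10.0, "factor": 3.75, "blob": 0xBEEF}, "balance": 0.0, "signature": 0x00}
ruling out the remaining Session differences:
  field retries in record Geo: type int64 changed to float64 -> schema-level compatibility only; this Session value's decode is unchanged
  field balance in record Session: type float32 changed to float64 (its default is dropped) -> schema-level compatibility only; this Session value's decode is unchanged

decoded: {"kind": "BOT", "contact": {"retries": 3.0, "latitude": 10.0, "factor": 3.75, "blob": 0xBEEF}, "balance": 0.0, "signature": 0x00}


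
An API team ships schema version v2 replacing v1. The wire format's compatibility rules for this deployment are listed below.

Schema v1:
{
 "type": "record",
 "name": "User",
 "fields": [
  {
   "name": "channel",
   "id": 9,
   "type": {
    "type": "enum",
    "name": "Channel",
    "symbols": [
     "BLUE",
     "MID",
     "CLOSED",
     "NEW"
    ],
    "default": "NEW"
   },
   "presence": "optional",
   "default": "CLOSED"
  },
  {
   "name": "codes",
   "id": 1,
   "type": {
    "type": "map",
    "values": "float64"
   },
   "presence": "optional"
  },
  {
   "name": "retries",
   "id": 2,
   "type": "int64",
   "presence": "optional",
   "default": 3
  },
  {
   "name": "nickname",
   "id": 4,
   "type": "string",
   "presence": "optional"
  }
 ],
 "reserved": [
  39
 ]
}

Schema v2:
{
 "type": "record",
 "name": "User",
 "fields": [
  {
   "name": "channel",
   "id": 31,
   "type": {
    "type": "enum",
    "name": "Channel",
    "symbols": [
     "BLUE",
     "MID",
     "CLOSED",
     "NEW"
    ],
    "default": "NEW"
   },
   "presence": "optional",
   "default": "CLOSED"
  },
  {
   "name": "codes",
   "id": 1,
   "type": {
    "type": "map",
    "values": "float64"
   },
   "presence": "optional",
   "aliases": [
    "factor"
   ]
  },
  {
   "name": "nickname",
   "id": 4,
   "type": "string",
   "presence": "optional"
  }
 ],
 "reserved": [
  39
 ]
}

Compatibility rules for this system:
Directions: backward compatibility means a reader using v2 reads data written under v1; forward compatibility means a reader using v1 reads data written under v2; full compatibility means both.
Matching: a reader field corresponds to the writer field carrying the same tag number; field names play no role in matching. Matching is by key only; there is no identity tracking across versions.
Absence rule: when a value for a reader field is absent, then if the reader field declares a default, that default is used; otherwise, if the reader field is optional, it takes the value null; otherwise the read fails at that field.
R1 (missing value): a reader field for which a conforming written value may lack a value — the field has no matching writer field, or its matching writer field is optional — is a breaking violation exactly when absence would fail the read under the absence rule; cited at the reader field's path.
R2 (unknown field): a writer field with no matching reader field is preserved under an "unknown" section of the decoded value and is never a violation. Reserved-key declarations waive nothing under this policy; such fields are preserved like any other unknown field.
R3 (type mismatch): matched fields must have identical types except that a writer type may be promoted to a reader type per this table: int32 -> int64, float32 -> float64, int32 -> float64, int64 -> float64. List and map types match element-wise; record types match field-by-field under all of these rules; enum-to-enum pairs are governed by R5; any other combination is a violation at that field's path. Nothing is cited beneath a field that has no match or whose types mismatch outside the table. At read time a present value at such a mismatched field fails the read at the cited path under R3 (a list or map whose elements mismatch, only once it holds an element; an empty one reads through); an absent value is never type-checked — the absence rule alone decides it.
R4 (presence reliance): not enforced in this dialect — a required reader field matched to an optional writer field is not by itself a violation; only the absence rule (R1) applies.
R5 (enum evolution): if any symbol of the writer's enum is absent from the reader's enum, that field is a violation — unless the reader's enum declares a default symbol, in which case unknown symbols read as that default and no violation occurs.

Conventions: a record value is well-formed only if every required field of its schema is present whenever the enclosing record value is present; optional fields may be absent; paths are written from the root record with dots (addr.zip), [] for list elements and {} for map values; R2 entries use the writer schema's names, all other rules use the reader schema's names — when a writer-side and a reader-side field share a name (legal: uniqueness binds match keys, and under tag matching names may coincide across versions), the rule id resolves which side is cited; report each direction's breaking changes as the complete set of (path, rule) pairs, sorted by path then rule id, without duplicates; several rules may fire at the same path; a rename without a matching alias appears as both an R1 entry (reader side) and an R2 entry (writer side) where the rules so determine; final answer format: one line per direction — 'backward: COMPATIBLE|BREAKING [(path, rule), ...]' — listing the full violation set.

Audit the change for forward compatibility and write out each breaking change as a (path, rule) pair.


in User below, arrows point writer -> reader
checking forward for User: reader v1 against writer v2:
  channel has no writer counterpart
  codes: paired with writer codes (map<string, float64> -> map<string, float64>; writer optional)
  retries has no writer counterpart
  nickname: paired with writer nickname (string -> string; writer optional)
  writer field channel has no reader counterpart
  => no violations; forward on User: COMPATIBLE
the rest of the User diff is inert for this question:
  field channel in record User: tag 9 changed to 31 -> fires no rule on User, leaving the asked answer as it is
  removed field retries from record User -> fires no rule on User, leaving the asked answer as it is

forward: COMPATIBLE []


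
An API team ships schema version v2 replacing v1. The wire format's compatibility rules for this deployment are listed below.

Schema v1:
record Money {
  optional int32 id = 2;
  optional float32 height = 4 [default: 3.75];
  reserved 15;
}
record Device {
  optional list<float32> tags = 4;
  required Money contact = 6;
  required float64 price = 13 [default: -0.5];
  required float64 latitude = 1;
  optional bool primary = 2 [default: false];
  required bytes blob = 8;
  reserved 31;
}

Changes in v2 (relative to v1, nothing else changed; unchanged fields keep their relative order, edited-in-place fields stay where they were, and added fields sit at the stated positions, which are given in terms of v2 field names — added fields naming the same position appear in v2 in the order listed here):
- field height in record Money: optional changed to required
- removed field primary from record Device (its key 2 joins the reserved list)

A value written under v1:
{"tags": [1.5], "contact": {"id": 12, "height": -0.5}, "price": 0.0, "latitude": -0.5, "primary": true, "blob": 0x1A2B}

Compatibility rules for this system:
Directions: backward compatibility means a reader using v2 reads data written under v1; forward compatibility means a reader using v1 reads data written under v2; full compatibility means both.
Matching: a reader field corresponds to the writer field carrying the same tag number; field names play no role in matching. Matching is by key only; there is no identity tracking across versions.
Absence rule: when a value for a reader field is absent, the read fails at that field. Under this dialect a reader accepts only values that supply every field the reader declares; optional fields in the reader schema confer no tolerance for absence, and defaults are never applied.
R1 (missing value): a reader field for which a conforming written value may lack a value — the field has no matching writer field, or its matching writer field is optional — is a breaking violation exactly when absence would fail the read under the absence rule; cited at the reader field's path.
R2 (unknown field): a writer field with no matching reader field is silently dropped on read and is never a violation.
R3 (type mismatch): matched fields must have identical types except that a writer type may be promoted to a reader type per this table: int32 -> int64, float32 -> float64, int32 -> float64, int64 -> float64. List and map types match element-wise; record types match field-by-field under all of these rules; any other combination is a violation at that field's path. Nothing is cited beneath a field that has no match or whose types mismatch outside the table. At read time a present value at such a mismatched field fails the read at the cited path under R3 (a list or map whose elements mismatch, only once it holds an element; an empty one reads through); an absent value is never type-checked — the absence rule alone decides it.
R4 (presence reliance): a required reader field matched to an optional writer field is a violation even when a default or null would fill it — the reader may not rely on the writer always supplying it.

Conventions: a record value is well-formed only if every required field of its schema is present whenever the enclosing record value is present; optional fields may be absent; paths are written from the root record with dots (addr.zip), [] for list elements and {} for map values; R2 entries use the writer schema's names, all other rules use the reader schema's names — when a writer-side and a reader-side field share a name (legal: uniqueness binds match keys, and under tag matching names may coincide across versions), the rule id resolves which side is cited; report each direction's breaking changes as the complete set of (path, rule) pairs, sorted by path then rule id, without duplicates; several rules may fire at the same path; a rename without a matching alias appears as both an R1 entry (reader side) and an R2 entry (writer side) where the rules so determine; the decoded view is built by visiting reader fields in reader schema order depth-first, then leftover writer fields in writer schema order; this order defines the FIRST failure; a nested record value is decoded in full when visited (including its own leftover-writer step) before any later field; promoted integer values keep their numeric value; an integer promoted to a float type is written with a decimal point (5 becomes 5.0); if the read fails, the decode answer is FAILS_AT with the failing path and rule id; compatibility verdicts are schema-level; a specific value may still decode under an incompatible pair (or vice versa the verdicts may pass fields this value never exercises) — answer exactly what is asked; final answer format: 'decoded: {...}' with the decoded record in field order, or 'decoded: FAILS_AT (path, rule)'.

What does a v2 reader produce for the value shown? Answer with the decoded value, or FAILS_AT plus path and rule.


in Device below, arrows point writer -> reader
decode (reader v2):
  tags := [1.5]
  contact.id := 12
  contact.height := -0.5
  price := 0.0
  latitude := -0.5
  blob := 0x1A2B
  writer primary: unmatched, discarded
  => decoded: {"tags": [1.5], "contact": {"id": 12, "height": -0.5}, "price": 0.0, "latitude": -0.5, "blob": 0x1A2B}
checking off the Device differences that do not matter here:
  field height in record Money: optional changed to required -> schema-level compatibility only; this Device value's decode is unchanged

decoded: {"tags": [1.5], "contact": {"id": 12, "height": -0.5}, "price": 0.0, "latitude": -0.5, "blob": 0x1A2B}


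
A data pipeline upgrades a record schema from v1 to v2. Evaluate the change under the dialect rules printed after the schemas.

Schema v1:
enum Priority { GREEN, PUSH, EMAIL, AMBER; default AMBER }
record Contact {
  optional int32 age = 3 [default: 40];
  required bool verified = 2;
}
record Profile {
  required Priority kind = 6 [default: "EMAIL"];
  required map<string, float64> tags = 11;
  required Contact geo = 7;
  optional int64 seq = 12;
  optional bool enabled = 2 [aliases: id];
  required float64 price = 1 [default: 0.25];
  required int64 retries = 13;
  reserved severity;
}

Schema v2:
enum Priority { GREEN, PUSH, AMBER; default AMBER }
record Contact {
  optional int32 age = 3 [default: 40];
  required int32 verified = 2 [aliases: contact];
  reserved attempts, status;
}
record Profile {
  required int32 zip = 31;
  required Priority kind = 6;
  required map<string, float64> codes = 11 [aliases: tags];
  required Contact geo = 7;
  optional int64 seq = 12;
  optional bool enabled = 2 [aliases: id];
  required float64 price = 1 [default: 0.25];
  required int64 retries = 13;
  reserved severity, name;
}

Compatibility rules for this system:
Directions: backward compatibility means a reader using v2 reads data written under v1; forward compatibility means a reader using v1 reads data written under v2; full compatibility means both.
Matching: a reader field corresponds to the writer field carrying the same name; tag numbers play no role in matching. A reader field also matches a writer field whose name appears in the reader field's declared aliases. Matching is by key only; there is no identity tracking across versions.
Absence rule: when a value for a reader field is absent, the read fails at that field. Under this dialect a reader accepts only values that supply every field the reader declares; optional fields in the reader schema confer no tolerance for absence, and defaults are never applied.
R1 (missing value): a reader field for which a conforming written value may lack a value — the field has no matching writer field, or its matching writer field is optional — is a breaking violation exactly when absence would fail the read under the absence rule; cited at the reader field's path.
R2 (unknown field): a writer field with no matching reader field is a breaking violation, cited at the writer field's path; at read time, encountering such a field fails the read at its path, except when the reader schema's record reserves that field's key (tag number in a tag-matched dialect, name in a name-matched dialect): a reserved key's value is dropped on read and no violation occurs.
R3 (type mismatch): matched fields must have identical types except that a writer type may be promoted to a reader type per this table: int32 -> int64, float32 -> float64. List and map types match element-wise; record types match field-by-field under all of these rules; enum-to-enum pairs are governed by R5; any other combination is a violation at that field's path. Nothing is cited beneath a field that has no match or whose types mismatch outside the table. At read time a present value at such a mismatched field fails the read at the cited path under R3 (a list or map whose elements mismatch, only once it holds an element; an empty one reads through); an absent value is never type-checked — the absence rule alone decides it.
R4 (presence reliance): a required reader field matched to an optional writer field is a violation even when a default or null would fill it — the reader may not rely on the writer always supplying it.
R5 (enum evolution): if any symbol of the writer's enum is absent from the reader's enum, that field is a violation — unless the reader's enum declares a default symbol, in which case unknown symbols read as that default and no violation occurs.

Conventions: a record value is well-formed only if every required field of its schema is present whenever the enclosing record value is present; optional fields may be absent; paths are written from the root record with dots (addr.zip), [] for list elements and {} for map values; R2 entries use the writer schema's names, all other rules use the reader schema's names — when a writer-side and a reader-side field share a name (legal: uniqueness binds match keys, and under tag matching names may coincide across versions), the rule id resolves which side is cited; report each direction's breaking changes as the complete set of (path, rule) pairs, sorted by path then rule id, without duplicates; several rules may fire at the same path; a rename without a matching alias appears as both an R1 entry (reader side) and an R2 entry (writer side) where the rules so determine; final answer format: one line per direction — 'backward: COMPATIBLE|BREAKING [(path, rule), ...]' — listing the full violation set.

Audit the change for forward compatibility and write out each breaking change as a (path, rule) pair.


forward: BREAKING [(codes, R2), (enabled, R1), (geo.age, R1), (geo.verified, R3), (seq, R1), (tags, R1), (zip, R2)]

in Profile below, arrows point writer -> reader
forward pass over Profile, reader schema v1, writer schema v2:
  kind: paired with writer kind (Priority -> Priority; writer required)
  tags has no writer counterpart
  geo: paired with writer geo (Contact -> Contact; writer required)
  seq: paired with writer seq (int64 -> int64; writer optional)
  enabled: paired with writer enabled (bool -> bool; writer optional)
  price: paired with writer price (float64 -> float64; writer required)
  retries: paired with writer retries (int64 -> int64; writer required)
  zip (writer side), unknown to reader
  codes (writer side), unknown to reader
  geo.age: paired with writer geo.age (int32 -> int32; writer optional)
  geo.verified: paired with writer geo.verified (int32 -> bool; writer required)
  R2 fires at codes
  R1 fires at enabled
  R1 fires at geo.age
  R3 fires at geo.verified
  R1 fires at seq
  R1 fires at tags
  R2 fires at zip
  => forward verdict for Profile: BREAKING, 7 violation(s)
ruling out the remaining Profile differences:
  enum Priority (field kind in record Profile): symbol EMAIL removed (the field default referencing it is cleared) -> inert for the asked Profile verdict: nothing fires
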